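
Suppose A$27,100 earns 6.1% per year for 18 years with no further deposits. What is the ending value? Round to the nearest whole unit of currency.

A$78,677

27,100 × (1+0.061)^18 = 27,100 × 2.903200 = 78,676.7119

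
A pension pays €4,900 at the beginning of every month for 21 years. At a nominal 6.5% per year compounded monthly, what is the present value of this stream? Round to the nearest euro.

i = 0.065/12 = 0.00541667 per month; n = 21·12 = 252.
PV = PMT · [1 − (1+i)^(−n)] / i × (1+i) = 4900 · 138.037869 = 676,385.5584
Payments are at the start of each period, so multiply by (1+i).

€676,386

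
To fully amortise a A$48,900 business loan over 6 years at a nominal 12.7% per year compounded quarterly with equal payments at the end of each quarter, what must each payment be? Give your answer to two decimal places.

A$2,942.12

i = 0.127/4 = 0.03175 per quarter; n = 6·4 = 24.
Annuity-PV factor = 16.620658; PMT = 48900 / 16.620658 = 2,942.1219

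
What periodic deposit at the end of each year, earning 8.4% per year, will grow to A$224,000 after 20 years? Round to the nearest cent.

FV-annuity factor = 47.840897; PMT = 224000 / 47.840897 = 4,682.1864

A$4,682.19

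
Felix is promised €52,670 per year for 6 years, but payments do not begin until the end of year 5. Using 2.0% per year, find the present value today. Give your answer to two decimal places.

€272,559.68

PV at t=4 (ordinary 6-year annuity): 52670 × a(6|0.02) = 52670 × 5.601431 = 295,027.3650
Discount back 4 years: 295,027.3650 × (1+0.02)^(−4) = 295,027.3650 × 0.923845 = 272,559.6817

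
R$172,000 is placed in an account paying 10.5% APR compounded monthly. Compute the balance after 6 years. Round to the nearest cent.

R$322,065.26

With 12 periods per year: i = 0.00875, n = 72.
FV = PV·(1+i)^n = 172,000 × 1.872472 = 322,065.2614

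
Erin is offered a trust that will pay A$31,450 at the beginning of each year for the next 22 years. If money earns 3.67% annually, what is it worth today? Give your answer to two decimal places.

PV = 31450 × [1 − (1+0.0367)^(−22)] / 0.0367 × (1+i) = 31450 × 15.465366 = 486,385.7666
Payments are at the start of each period, so multiply by (1+i).

A$486,385.77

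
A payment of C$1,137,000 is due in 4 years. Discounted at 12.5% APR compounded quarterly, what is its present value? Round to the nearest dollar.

C$694,924

With 4 periods per year: i = 0.03125, n = 16.
PV = FV·(1+i)^(−n) = 1,137,000 × 0.611191 = 694,923.6303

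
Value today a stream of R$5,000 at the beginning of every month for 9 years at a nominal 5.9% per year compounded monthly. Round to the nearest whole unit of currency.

R$420,244

With 12 periods per year: i = 0.00491667, n = 108.
PV = PMT · [1 − (1+i)^(−n)] / i × (1+i) = 5000 · 84.048730 = 420,243.6491
(Beginning-of-period payments → annuity-due factor ×(1+i).)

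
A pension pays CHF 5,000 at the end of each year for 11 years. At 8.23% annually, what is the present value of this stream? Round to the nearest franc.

PV = 5000 × [1 − (1+0.0823)^(−11)] / 0.0823 = 5000 × 7.059987 = 35,299.9342

CHF 35,300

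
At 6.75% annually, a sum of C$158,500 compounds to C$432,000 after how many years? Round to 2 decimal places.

15.35 years

n = ln(432000/158500) / ln(1+0.0675) = ln(2.72555) / 0.065319 = 15.3503 years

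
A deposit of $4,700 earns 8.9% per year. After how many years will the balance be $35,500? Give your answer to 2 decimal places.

23.72 years

n = ln(35500/4700) / ln(1+0.089) = ln(7.55319) / 0.085260 = 23.7154 years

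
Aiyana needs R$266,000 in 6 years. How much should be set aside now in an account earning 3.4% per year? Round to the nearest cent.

R$217,649.87

Discount factor = (1+0.034)^(−6) = 0.818233; PV = 266,000 × 0.818233 = 217,649.8660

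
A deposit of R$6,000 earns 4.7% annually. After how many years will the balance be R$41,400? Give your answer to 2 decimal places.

42.05 years

(1+i)^n = 41400/6000 = 6.90000, so n = ln 6.90000 / ln 1.047 = 42.0546 years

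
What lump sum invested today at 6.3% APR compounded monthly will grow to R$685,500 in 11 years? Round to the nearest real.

R$343,422

Periodic rate i = 0.063/12 = 0.00525; n = 11 × 12 = 132 periods.
PV = FV·(1+i)^(−n) = 685,500 × 0.500981 = 343,422.4363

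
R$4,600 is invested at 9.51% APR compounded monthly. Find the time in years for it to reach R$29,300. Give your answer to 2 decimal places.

Periodic rate i = 0.0951/12 = 0.007925.
n = ln(29300/4600) / ln(1+0.007925) = ln(6.36957) / 0.007894 = 234.5562 months
= 234.5562/12 years

19.55 years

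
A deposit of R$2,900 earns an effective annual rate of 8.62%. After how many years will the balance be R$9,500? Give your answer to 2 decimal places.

(1+i)^n = 9500/2900 = 3.27586, so n = ln 3.27586 / ln 1.0862 = 14.3506 years

14.35 years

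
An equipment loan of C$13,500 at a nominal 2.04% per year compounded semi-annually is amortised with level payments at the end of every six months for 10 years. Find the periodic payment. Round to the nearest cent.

C$749.61

Periodic rate i = 0.0204/2 = 0.0102; n = 10 × 2 = 20 periods.
PMT = 13500 / ( [1 − (1+0.0102)^(−20)] / 0.0102 ) = 13500 / 18.009266 = 749.6141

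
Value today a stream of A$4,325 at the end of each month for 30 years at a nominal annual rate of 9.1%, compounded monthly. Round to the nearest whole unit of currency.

Periodic rate i = 0.091/12 = 0.00758333; n = 30 × 12 = 360 periods.
PV = PMT · [1 − (1+i)^(−n)] / i = 4325 · 123.178751 = 532,748.1001

A$532,748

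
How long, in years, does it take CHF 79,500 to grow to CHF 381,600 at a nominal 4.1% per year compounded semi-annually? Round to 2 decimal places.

38.65 years

Periodic rate i = 0.041/2 = 0.0205.
(1+i)^n = 381600/79500 = 4.80000, so n = ln 4.80000 / ln 1.0205 = 77.2995 half-years
= 77.2995/2 years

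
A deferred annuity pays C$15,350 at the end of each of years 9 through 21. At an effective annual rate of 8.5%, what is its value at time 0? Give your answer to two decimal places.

C$61,468.23

PV at t=8 (ordinary 13-year annuity): 15350 × a(13|0.085) = 15350 × 7.690955 = 118,056.1578
PV₀ = 118,056.1578 / (1+0.085)^8 = 118,056.1578 / 1.920604 = 61,468.2345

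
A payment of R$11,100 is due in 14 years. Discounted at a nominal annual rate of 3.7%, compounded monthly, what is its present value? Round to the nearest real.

R$6,618

With 12 periods per year: i = 0.00308333, n = 168.
PV = 11,100 / (1 + 0.00308333)^168 = 11,100 / 1.677330 = 6,617.6615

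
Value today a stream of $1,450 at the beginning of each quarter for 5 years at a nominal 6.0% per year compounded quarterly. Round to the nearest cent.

i = 0.06/4 = 0.015 per quarter; n = 5·4 = 20.
PV = PMT · [1 − (1+i)^(−n)] / i × (1+i) = 1450 · 17.426168 = 25,267.9441
Payments are at the start of each period, so multiply by (1+i).

$25,267.94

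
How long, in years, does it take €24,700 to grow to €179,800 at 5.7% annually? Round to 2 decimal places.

35.81 years

(1+i)^n = 179800/24700 = 7.27935, so n = ln 7.27935 / ln 1.057 = 35.8086 years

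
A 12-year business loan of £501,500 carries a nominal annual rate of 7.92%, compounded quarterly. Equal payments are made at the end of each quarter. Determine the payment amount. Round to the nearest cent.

£16,283.35

With 4 periods per year: i = 0.0198, n = 48.
PMT = 501500 / ( [1 − (1+0.0198)^(−48)] / 0.0198 ) = 501500 / 30.798326 = 16,283.3525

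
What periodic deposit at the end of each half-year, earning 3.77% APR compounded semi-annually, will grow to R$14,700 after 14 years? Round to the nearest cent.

With 2 periods per year: i = 0.01885, n = 28.
FV-annuity factor = 36.439835; PMT = 14700 / 36.439835 = 403.4047

R$403.40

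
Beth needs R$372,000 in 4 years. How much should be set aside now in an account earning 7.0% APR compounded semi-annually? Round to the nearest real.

R$282,501

Periodic rate i = 0.07/2 = 0.035; n = 4 × 2 = 8 periods.
Discount factor = (1+0.035)^(−8) = 0.759412; PV = 372,000 × 0.759412 = 282,501.0989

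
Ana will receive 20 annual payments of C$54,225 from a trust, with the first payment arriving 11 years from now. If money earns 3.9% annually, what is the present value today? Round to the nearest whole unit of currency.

C$507,140

Value one period before first payment (t=10): 54225 × [1 − (1+0.039)^(−20)] / 0.039 = 54225 × 13.711465 = 743,504.2005
PV₀ = 743,504.2005 / (1+0.039)^10 = 743,504.2005 / 1.466073 = 507,140.0988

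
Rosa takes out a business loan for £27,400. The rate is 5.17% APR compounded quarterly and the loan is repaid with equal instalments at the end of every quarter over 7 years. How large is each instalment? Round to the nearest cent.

Periodic rate i = 0.0517/4 = 0.012925; n = 7 × 4 = 28 periods.
Annuity-PV factor = 23.368001; PMT = 27400 / 23.368001 = 1,172.5436

£1,172.54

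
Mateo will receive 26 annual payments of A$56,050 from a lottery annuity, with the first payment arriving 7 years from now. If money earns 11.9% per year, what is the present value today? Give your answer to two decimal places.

A$227,013.56

Value one period before first payment (t=6): 56050 × [1 − (1+0.119)^(−26)] / 0.119 = 56050 × 7.951640 = 445,689.4117
PV₀ = 445,689.4117 / (1+0.119)^6 = 445,689.4117 / 1.963272 = 227,013.5590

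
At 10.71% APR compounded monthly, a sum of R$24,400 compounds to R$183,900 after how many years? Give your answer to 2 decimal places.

18.94 years

Periodic rate i = 0.1071/12 = 0.008925.
n = ln(183900/24400) / ln(1+0.008925) = ln(7.53689) / 0.008885 = 227.3175 months
= 227.3175/12 years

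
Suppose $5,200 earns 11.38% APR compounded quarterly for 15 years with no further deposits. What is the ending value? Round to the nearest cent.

With 4 periods per year: i = 0.02845, n = 60.
FV = PV·(1+i)^n = 5,200 × 5.382586 = 27,989.4455

$27,989.45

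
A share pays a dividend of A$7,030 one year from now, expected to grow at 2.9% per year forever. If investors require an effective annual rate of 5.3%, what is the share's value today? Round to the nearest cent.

A$292,916.67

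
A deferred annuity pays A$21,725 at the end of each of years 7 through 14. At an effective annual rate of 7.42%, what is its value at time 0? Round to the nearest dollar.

A$83,077

Value one period before first payment (t=6): 21725 × [1 − (1+0.0742)^(−8)] / 0.0742 = 21725 × 5.875316 = 127,641.2338
PV₀ = 127,641.2338 / (1+0.0742)^6 = 127,641.2338 / 1.536423 = 83,076.8661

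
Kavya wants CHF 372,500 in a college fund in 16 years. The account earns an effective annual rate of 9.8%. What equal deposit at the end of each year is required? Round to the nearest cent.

FV-annuity factor = 35.337842; PMT = 372500 / 35.337842 = 10,541.1079

CHF 10,541.11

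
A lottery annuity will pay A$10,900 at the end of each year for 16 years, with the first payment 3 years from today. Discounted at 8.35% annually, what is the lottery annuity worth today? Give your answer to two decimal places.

PV at t=2 (ordinary 16-year annuity): 10900 × a(16|0.0835) = 10900 × 8.656715 = 94,358.1883
Discount back 2 years: 94,358.1883 × (1+0.0835)^(−2) = 94,358.1883 × 0.851809 = 80,375.1437

A$80,375.14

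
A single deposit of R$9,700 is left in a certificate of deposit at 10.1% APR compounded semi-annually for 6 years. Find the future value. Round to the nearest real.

R$17,520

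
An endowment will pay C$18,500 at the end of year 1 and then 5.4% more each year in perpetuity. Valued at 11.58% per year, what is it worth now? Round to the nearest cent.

PV = PMT / (i − g) = 18500 / (0.1158 − 0.054) = 18500 / 0.061800 = 299,352.7508

C$299,352.75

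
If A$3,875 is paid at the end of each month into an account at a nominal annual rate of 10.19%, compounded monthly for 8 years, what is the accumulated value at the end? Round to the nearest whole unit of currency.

A$571,263

i = 0.1019/12 = 0.00849167 per month; n = 8·12 = 96.
FV = 3875 × [(1+0.00849167)^96 − 1] / 0.00849167 = 3875 × 147.422636 = 571,262.7153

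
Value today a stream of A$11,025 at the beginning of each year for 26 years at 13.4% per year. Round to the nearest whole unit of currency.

PV = 11025 × [1 − (1+0.134)^(−26)] / 0.134 × (1+i) = 11025 × 8.140899 = 89,753.4149
Payments are at the start of each period, so multiply by (1+i).

A$89,753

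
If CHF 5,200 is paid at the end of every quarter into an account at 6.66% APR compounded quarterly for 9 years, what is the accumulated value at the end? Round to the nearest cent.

Periodic rate i = 0.0666/4 = 0.01665; n = 9 × 4 = 36 periods.
FV = 5200 × [(1+0.01665)^36 − 1] / 0.01665 = 5200 × 48.772414 = 253,616.5524

CHF 253,616.55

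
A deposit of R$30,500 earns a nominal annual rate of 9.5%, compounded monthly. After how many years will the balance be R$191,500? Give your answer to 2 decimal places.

Periodic rate i = 0.095/12 = 0.00791667.
n = ln(191500/30500) / ln(1+0.00791667) = ln(6.27869) / 0.007885 = 232.9798 months
= 232.9798/12 years

19.41 years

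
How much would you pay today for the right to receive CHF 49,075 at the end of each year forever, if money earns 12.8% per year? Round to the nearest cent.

PV = C/r = 49075/0.128 = 383,398.4375

CHF 383,398.44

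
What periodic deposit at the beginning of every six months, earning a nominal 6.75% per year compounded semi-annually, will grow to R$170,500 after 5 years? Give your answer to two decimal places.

Periodic rate i = 0.0675/2 = 0.03375; n = 5 × 2 = 10 periods.
PMT = 170500 / ( [(1+0.03375)^10 − 1] / 0.03375 × (1+i) ) = 170500 / 12.057502 = 14,140.5743

R$14,140.57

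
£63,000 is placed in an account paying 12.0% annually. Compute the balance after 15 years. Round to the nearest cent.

63,000 × (1+0.12)^15 = 63,000 × 5.473566 = 344,834.6428

£344,834.64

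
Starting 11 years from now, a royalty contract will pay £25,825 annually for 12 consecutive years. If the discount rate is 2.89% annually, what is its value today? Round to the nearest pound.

PV at t=10 (ordinary 12-year annuity): 25825 × a(12|0.0289) = 25825 × 10.019684 = 258,758.3268
PV₀ = 258,758.3268 / (1+0.0289)^10 = 258,758.3268 / 1.329633 = 194,608.8839

£194,609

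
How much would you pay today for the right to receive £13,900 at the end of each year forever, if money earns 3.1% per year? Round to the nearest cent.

PV = PMT / i = 13900 / 0.031 = 448,387.0968

£448,387.10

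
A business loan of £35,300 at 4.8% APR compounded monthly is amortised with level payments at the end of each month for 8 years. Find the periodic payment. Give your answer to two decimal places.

£443.54

i = 0.048/12 = 0.004 per month; n = 8·12 = 96.
Annuity-PV factor = 79.586664; PMT = 35300 / 79.586664 = 443.5416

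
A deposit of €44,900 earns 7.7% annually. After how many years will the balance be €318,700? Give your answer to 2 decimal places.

26.42 years

(1+i)^n = 318700/44900 = 7.09800, so n = ln 7.09800 / ln 1.077 = 26.4199 years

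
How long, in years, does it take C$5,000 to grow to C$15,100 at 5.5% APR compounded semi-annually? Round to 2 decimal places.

20.37 years

Periodic rate i = 0.055/2 = 0.0275.
(1+i)^n = 15100/5000 = 3.02000, so n = ln 3.02000 / ln 1.0275 = 40.7413 half-years
= 40.7413/2 years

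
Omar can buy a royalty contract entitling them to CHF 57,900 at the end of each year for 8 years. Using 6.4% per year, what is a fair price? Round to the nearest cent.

CHF 353,923.47

Annuity factor a(8|0.064) = 6.112668; PV = 57900 × 6.112668 = 353,923.4738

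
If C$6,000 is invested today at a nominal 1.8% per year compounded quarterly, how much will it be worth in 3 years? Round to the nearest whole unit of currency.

C$6,332

With 4 periods per year: i = 0.0045, n = 12.
FV = PV·(1+i)^n = 6,000 × 1.055357 = 6,332.1405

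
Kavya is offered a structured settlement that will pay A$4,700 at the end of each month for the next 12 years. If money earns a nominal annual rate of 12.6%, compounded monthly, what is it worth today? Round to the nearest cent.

A$348,152.10

i = 0.126/12 = 0.0105 per month; n = 12·12 = 144.
PV = PMT · [1 − (1+i)^(−n)] / i = 4700 · 74.074915 = 348,152.1006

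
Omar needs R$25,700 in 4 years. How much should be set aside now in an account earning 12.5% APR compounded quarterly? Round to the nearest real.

Periodic rate i = 0.125/4 = 0.03125; n = 4 × 4 = 16 periods.
Discount factor = (1+0.03125)^(−16) = 0.611191; PV = 25,700 × 0.611191 = 15,707.5966

R$15,708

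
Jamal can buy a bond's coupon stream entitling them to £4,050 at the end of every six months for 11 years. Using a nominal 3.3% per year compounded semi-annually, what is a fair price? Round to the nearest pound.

With 2 periods per year: i = 0.0165, n = 22.
Annuity factor a(22|0.0165) = 18.324245; PV = 4050 × 18.324245 = 74,213.1913

£74,213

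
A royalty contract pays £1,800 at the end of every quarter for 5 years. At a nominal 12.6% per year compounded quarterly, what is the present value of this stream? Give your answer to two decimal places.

i = 0.126/4 = 0.0315 per quarter; n = 5·4 = 20.
Annuity factor a(20|0.0315) = 14.673230; PV = 1800 × 14.673230 = 26,411.8138

£26,411.81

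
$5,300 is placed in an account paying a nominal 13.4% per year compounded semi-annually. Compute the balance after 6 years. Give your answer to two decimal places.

Periodic rate i = 0.134/2 = 0.067; n = 6 × 2 = 12 periods.
FV = 5,300 × (1 + 0.067)^12 = 11,541.1451

$11,541.15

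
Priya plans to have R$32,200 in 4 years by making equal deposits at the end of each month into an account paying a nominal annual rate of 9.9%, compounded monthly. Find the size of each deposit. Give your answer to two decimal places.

R$549.48

With 12 periods per year: i = 0.00825, n = 48.
PMT = 32200 / ( [(1+0.00825)^48 − 1] / 0.00825 ) = 32200 / 58.600894 = 549.4797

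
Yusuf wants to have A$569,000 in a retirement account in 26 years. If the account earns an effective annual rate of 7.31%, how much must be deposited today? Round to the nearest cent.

A$90,879.77

PV = 569,000 / (1 + 0.0731)^26 = 569,000 / 6.261020 = 90,879.7659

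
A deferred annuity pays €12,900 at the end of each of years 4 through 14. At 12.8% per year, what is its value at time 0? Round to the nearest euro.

PV at t=3 (ordinary 11-year annuity): 12900 × a(11|0.128) = 12900 × 5.735723 = 73,990.8225
Discount back 3 years: 73,990.8225 × (1+0.128)^(−3) = 73,990.8225 × 0.696743 = 51,552.5979

€51,553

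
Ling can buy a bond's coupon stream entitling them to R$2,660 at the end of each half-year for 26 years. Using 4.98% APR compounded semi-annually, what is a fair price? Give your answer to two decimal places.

With 2 periods per year: i = 0.0249, n = 52.
Annuity factor a(52|0.0249) = 28.982671; PV = 2660 × 28.982671 = 77,093.9042

R$77,093.90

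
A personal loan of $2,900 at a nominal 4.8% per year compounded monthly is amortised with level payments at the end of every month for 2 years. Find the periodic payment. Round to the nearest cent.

$126.97

i = 0.048/12 = 0.004 per month; n = 2·12 = 24.
Annuity-PV factor = 22.840501; PMT = 2900 / 22.840501 = 126.9674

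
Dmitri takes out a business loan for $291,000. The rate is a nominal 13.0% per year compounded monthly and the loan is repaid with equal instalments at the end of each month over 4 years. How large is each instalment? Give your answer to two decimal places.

$7,806.80

i = 0.13/12 = 0.0108333 per month; n = 4·12 = 48.
Annuity-PV factor = 37.275190; PMT = 291000 / 37.275190 = 7,806.8013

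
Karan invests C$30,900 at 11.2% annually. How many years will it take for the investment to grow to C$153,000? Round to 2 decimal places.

15.07 years

(1+i)^n = 153000/30900 = 4.95146, so n = ln 4.95146 / ln 1.112 = 15.0686 years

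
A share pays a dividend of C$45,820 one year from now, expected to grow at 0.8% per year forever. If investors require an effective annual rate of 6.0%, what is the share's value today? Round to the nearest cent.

C$881,153.85

PV = PMT / (i − g) = 45820 / (0.06 − 0.008) = 45820 / 0.052000 = 881,153.8462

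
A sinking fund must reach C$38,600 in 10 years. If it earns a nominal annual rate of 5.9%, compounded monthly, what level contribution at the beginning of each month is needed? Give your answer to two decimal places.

With 12 periods per year: i = 0.00491667, n = 120.
FV-annuity factor × (1+i) = 163.794394; PMT = 38600 / 163.794394 = 235.6613

C$235.66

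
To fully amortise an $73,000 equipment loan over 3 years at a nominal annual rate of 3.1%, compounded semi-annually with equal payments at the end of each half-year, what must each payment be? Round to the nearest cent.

$12,835.17

i = 0.031/2 = 0.0155 per half-year; n = 3·2 = 6.
PMT = 73000 / ( [1 − (1+0.0155)^(−6)] / 0.0155 ) = 73000 / 5.687499 = 12,835.1672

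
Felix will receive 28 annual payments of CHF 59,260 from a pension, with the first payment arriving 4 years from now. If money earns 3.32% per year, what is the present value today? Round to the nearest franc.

CHF 969,846

Value one period before first payment (t=3): 59260 × [1 − (1+0.0332)^(−28)] / 0.0332 = 59260 × 18.050718 = 1,069,685.5315
Discount back 3 years: 1,069,685.5315 × (1+0.0332)^(−3) = 1,069,685.5315 × 0.906665 = 969,846.3353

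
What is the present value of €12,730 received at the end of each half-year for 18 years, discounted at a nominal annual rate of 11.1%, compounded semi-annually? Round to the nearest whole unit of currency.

i = 0.111/2 = 0.0555 per half-year; n = 18·2 = 36.
PV = PMT · [1 − (1+i)^(−n)] / i = 12730 · 15.440448 = 196,556.9038

€196,557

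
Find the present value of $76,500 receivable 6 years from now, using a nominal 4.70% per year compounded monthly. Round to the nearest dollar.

With 12 periods per year: i = 0.00391667, n = 72.
PV = FV·(1+i)^(−n) = 76,500 × 0.754689 = 57,733.7286

$57,734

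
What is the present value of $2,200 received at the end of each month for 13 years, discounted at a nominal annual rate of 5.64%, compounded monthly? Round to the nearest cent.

With 12 periods per year: i = 0.0047, n = 156.
PV = PMT · [1 − (1+i)^(−n)] / i = 2200 · 110.384009 = 242,844.8202

$242,844.82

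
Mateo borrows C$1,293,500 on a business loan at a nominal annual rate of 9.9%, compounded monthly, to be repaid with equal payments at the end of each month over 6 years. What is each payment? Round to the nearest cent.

C$23,897.99

Periodic rate i = 0.099/12 = 0.00825; n = 6 × 12 = 72 periods.
Annuity-PV factor = 54.125883; PMT = 1.2935e+06 / 54.125883 = 23,897.9937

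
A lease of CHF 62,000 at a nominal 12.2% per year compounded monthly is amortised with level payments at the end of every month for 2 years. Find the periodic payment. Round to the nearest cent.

CHF 2,924.35

i = 0.122/12 = 0.0101667 per month; n = 2·12 = 24.
PMT = 62000 / ( [1 − (1+0.0101667)^(−24)] / 0.0101667 ) = 62000 / 21.201297 = 2,924.3494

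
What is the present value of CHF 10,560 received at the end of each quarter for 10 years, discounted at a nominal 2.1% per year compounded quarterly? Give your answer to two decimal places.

CHF 380,100.37

Periodic rate i = 0.021/4 = 0.00525; n = 10 × 4 = 40 periods.
Annuity factor a(40|0.00525) = 35.994353; PV = 10560 × 35.994353 = 380,100.3711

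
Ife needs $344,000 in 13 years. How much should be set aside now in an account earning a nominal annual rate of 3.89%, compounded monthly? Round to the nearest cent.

$207,630.39

With 12 periods per year: i = 0.00324167, n = 156.
Discount factor = (1+0.00324167)^(−156) = 0.603577; PV = 344,000 × 0.603577 = 207,630.3937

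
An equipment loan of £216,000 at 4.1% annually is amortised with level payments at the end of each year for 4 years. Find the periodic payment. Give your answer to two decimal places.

£59,646.15

Annuity-PV factor = 3.621357; PMT = 216000 / 3.621357 = 59,646.1523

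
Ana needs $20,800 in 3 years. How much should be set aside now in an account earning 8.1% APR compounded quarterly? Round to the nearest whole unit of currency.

With 4 periods per year: i = 0.02025, n = 12.
Discount factor = (1+0.02025)^(−12) = 0.786178; PV = 20,800 × 0.786178 = 16,352.4976

$16,352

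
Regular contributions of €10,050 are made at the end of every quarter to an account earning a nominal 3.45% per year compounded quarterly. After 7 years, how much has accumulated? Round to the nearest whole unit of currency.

€316,752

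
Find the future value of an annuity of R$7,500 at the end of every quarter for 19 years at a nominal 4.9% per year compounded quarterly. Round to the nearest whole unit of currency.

i = 0.049/4 = 0.01225 per quarter; n = 19·4 = 76.
Accumulation factor s(76|0.01225) = 124.304927; FV = 7500 × 124.304927 = 932,286.9513

R$932,287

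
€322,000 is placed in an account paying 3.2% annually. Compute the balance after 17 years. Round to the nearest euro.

€550,061

322,000 × (1+0.032)^17 = 322,000 × 1.708263 = 550,060.8374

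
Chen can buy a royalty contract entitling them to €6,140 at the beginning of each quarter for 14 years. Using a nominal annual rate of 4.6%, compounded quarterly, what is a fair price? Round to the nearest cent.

With 4 periods per year: i = 0.0115, n = 56.
PV = PMT · [1 − (1+i)^(−n)] / i × (1+i) = 6140 · 41.592792 = 255,379.7408
(annuity-due: payments at period start, so ×(1+i).)

€255,379.74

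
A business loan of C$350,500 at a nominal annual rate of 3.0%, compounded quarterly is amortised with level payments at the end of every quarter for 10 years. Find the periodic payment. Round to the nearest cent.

C$10,175.07

Periodic rate i = 0.03/4 = 0.0075; n = 10 × 4 = 40 periods.
Annuity-PV factor = 34.446938; PMT = 350500 / 34.446938 = 10,175.0697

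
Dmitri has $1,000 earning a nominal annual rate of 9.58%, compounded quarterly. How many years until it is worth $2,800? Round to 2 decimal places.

10.88 years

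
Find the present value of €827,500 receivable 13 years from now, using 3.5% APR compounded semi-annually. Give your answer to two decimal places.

€527,075.87

With 2 periods per year: i = 0.0175, n = 26.
PV = 827,500 / (1 + 0.0175)^26 = 827,500 / 1.569983 = 527,075.8734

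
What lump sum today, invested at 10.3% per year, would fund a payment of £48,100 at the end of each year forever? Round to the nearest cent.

£466,990.29

PV = PMT / i = 48100 / 0.103 = 466,990.2913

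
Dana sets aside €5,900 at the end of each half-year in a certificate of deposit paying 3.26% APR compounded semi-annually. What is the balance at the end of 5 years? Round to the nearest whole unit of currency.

With 2 periods per year: i = 0.0163, n = 10.
FV = 5900 × [(1+0.0163)^10 − 1] / 0.0163 = 5900 × 10.766310 = 63,521.2307

€63,521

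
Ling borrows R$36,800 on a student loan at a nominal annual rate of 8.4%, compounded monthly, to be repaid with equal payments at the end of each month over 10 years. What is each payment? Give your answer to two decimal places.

i = 0.084/12 = 0.007 per month; n = 10·12 = 120.
Annuity-PV factor = 81.003470; PMT = 36800 / 81.003470 = 454.3015

R$454.30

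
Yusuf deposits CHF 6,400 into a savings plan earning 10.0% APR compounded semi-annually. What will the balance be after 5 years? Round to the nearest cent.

Periodic rate i = 0.1/2 = 0.05; n = 5 × 2 = 10 periods.
6,400 × (1+0.05)^10 = 6,400 × 1.628895 = 10,424.9256

CHF 10,424.93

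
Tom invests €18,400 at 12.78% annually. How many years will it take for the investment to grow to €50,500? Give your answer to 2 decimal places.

(1+i)^n = 50500/18400 = 2.74457, so n = ln 2.74457 / ln 1.1278 = 8.3947 years

8.39 years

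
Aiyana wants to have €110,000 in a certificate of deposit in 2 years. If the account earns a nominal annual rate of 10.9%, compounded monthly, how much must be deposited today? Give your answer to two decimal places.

€88,540.89

With 12 periods per year: i = 0.00908333, n = 24.
PV = 110,000 / (1 + 0.00908333)^24 = 110,000 / 1.242364 = 88,540.8913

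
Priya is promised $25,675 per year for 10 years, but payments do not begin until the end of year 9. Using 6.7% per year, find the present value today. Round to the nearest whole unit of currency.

PV at t=8 (ordinary 10-year annuity): 25675 × a(10|0.067) = 25675 × 7.122025 = 182,857.9825
Discount back 8 years: 182,857.9825 × (1+0.067)^(−8) = 182,857.9825 × 0.595230 = 108,842.5150

$108,843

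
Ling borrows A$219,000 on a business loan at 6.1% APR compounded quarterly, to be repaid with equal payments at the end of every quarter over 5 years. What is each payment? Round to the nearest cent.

i = 0.061/4 = 0.01525 per quarter; n = 5·4 = 20.
Annuity-PV factor = 17.126402; PMT = 219000 / 17.126402 = 12,787.2743

A$12,787.27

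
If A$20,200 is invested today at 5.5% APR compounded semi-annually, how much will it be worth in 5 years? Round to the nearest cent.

A$26,495.35

i = 0.055/2 = 0.0275 per half-year; n = 5·2 = 10.
FV = 20,200 × (1 + 0.0275)^10 = 26,495.3509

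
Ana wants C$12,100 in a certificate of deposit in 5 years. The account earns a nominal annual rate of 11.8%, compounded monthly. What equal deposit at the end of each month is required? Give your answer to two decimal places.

i = 0.118/12 = 0.00983333 per month; n = 5·12 = 60.
FV-annuity factor = 81.233582; PMT = 12100 / 81.233582 = 148.9532

C$148.95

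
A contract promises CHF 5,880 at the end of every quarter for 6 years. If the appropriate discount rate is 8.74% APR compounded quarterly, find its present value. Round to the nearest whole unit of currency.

CHF 108,918

With 4 periods per year: i = 0.02185, n = 24.
PV = 5880 × [1 − (1+0.02185)^(−24)] / 0.02185 = 5880 × 18.523462 = 108,917.9569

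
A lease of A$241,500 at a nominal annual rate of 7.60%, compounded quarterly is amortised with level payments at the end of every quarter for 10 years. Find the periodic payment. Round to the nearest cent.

With 4 periods per year: i = 0.019, n = 40.
Annuity-PV factor = 27.841436; PMT = 241500 / 27.841436 = 8,674.1217

A$8,674.12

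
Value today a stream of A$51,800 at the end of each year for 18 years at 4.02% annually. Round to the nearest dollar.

A$654,687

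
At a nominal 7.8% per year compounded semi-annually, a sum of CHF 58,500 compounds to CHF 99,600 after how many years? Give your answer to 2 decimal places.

Periodic rate i = 0.078/2 = 0.039.
n = ln(99600/58500) / ln(1+0.039) = ln(1.70256) / 0.038259 = 13.9089 half-years
= 13.9089/2 years

6.95 years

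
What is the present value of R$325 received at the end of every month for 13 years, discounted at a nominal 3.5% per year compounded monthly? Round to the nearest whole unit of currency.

With 12 periods per year: i = 0.00291667, n = 156.
Annuity factor a(156|0.00291667) = 125.188021; PV = 325 × 125.188021 = 40,686.1067

R$40,686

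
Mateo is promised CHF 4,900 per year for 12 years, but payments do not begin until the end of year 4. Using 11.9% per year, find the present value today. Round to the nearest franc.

Value one period before first payment (t=3): 4900 × [1 − (1+0.119)^(−12)] / 0.119 = 4900 × 6.223183 = 30,493.5972
Discount back 3 years: 30,493.5972 × (1+0.119)^(−3) = 30,493.5972 × 0.713690 = 21,762.9819

CHF 21,763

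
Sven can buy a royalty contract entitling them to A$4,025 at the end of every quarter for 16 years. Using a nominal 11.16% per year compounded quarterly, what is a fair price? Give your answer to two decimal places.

Periodic rate i = 0.1116/4 = 0.0279; n = 16 × 4 = 64 periods.
PV = 4025 × [1 − (1+0.0279)^(−64)] / 0.0279 = 4025 × 29.682866 = 119,473.5361

A$119,473.54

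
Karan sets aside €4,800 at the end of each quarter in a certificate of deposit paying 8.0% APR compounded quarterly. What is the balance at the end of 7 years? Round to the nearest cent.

With 4 periods per year: i = 0.02, n = 28.
Accumulation factor s(28|0.02) = 37.051210; FV = 4800 × 37.051210 = 177,845.8095

€177,845.81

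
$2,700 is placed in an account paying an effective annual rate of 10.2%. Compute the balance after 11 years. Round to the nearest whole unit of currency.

FV = PV·(1+i)^n = 2,700 × 2.910701 = 7,858.8917

$7,859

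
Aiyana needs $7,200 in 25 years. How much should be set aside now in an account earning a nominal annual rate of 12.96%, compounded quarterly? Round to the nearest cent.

$296.85

With 4 periods per year: i = 0.0324, n = 100.
PV = FV·(1+i)^(−n) = 7,200 × 0.041229 = 296.8472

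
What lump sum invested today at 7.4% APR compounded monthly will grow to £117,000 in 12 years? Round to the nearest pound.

£48,274

Periodic rate i = 0.074/12 = 0.00616667; n = 12 × 12 = 144 periods.
PV = 117,000 / (1 + 0.00616667)^144 = 117,000 / 2.423646 = 48,274.3677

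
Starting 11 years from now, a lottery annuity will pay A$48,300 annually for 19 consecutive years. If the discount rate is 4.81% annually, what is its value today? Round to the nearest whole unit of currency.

A$370,620

PV at t=10 (ordinary 19-year annuity): 48300 × a(19|0.0481) = 48300 × 12.274657 = 592,865.9156
PV₀ = 592,865.9156 / (1+0.0481)^10 = 592,865.9156 / 1.599658 = 370,620.3597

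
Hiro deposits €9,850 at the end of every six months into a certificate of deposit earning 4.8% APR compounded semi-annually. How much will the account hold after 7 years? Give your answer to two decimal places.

€161,620.68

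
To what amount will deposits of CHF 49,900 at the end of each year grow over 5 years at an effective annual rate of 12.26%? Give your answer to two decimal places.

CHF 318,648.79

Accumulation factor s(5|0.1226) = 6.385747; FV = 49900 × 6.385747 = 318,648.7942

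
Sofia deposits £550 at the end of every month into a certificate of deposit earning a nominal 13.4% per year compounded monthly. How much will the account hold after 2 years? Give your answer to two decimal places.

Periodic rate i = 0.134/12 = 0.0111667; n = 2 × 12 = 24 periods.
FV = PMT · [(1+i)^n − 1] / i = 550 · 27.349862 = 15,042.4243

£15,042.42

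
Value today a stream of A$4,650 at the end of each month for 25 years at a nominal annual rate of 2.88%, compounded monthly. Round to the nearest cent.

i = 0.0288/12 = 0.0024 per month; n = 25·12 = 300.
PV = 4650 × [1 − (1+0.0024)^(−300)] / 0.0024 = 4650 × 213.678200 = 993,603.6312

A$993,603.63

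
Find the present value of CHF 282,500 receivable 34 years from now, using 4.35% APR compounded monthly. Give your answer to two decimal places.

With 12 periods per year: i = 0.003625, n = 408.
PV = FV·(1+i)^(−n) = 282,500 × 0.228476 = 64,544.3625

CHF 64,544.36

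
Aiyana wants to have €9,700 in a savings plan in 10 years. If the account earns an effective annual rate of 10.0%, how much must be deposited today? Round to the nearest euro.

€3,740

Discount factor = (1+0.1)^(−10) = 0.385543; PV = 9,700 × 0.385543 = 3,739.7699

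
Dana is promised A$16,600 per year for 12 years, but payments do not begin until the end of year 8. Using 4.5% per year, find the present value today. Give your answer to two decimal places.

A$111,229.84

PV at t=7 (ordinary 12-year annuity): 16600 × a(12|0.045) = 16600 × 9.118581 = 151,368.4410
Discount back 7 years: 151,368.4410 × (1+0.045)^(−7) = 151,368.4410 × 0.734828 = 111,229.8380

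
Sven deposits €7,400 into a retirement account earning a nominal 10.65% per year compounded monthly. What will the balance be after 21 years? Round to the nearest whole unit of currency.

i = 0.1065/12 = 0.008875 per month; n = 21·12 = 252.
FV = 7,400 × (1 + 0.008875)^252 = 68,587.7442

€68,588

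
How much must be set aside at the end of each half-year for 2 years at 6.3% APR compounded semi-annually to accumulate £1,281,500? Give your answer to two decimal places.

£305,628.41

With 2 periods per year: i = 0.0315, n = 4.
PMT = 1.2815e+06 / ( [(1+0.0315)^4 − 1] / 0.0315 ) = 1.2815e+06 / 4.193000 = 305,628.4097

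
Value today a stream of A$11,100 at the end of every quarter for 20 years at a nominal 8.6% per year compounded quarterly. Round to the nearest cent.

i = 0.086/4 = 0.0215 per quarter; n = 20·4 = 80.
PV = PMT · [1 − (1+i)^(−n)] / i = 11100 · 38.029753 = 422,130.2584

A$422,130.26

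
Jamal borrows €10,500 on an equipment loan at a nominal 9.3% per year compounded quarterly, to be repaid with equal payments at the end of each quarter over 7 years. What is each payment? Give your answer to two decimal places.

Periodic rate i = 0.093/4 = 0.02325; n = 7 × 4 = 28 periods.
PMT = 10500 / ( [1 − (1+0.02325)^(−28)] / 0.02325 ) = 10500 / 20.411819 = 514.4079

€514.41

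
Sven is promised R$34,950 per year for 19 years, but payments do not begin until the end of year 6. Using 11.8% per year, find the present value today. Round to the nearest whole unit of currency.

R$149,204

PV at t=5 (ordinary 19-year annuity): 34950 × a(19|0.118) = 34950 × 7.456633 = 260,609.3111
Discount back 5 years: 260,609.3111 × (1+0.118)^(−5) = 260,609.3111 × 0.572520 = 149,204.1526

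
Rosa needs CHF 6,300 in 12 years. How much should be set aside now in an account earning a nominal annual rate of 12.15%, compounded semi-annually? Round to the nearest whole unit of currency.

CHF 1,530

Periodic rate i = 0.1215/2 = 0.06075; n = 12 × 2 = 24 periods.
PV = 6,300 / (1 + 0.06075)^24 = 6,300 / 4.118252 = 1,529.7751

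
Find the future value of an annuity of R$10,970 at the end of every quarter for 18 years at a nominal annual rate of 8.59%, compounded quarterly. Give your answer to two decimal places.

R$1,847,863.53

Periodic rate i = 0.0859/4 = 0.021475; n = 18 × 4 = 72 periods.
Accumulation factor s(72|0.021475) = 168.446994; FV = 10970 × 168.446994 = 1,847,863.5282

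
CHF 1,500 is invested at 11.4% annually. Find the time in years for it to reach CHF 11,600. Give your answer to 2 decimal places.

18.95 years

(1+i)^n = 11600/1500 = 7.73333, so n = ln 7.73333 / ln 1.114 = 18.9477 years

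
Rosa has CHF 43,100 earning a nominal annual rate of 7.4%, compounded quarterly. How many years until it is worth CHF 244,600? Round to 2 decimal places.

Periodic rate i = 0.074/4 = 0.0185.
(1+i)^n = 244600/43100 = 5.67517, so n = ln 5.67517 / ln 1.0185 = 94.7087 quarters
= 94.7087/4 years

23.68 years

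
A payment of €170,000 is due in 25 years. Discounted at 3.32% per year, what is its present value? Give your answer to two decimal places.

€75,134.43

Discount factor = (1+0.0332)^(−25) = 0.441967; PV = 170,000 × 0.441967 = 75,134.4279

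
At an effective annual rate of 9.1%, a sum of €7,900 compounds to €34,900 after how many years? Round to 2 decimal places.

n = ln(34900/7900) / ln(1+0.091) = ln(4.41772) / 0.087095 = 17.0576 years

17.06 years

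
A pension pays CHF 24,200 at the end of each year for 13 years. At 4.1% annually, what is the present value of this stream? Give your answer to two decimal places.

PV = 24200 × [1 − (1+0.041)^(−13)] / 0.041 = 24200 × 9.923971 = 240,160.0934

CHF 240,160.09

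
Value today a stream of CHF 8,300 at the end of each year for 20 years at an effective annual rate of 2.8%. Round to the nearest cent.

Annuity factor a(20|0.028) = 15.156342; PV = 8300 × 15.156342 = 125,797.6375

CHF 125,797.64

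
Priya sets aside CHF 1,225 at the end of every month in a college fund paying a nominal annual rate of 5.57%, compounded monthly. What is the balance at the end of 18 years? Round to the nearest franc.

CHF 453,679

i = 0.0557/12 = 0.00464167 per month; n = 18·12 = 216.
FV = PMT · [(1+i)^n − 1] / i = 1225 · 370.350569 = 453,679.4470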